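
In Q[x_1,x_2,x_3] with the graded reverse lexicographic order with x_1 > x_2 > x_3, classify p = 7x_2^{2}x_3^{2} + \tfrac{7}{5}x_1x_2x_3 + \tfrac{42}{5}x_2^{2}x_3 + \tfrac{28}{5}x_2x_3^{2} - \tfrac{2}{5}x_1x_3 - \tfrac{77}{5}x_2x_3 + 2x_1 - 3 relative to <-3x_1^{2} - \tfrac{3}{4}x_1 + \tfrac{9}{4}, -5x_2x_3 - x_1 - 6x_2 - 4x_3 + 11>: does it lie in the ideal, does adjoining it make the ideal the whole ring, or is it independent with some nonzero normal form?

7x_2^{2}x_3^{2} + \tfrac{7}{5}x_1x_2x_3 + \tfrac{42}{5}x_2^{2}x_3 + \tfrac{28}{5}x_2x_3^{2} - \tfrac{2}{5}x_1x_3 - \tfrac{77}{5}x_2x_3 + 2x_1 - 3 is independent of I; its normal form modulo I is -\tfrac{2}{5}x_1x_3 + 2x_1 - 3.

First compute the reduced Gröbner basis of I by Buchberger's algorithm.
f_1 = -3x_1^{2} - \tfrac{3}{4}x_1 + \tfrac{9}{4}, LT = x_1^{2}.
f_2 = -5x_2x_3 - x_1 - 6x_2 - 4x_3 + 11, LT = x_2x_3.

The S-polynomials (S(f_1,f_2)) all reduce to 0 modulo the current basis, so we have a Gröbner basis.
Inter-reduce: drop elements whose leading term is divisible by another's, tail-reduce, and make monic.
Reduced Gröbner basis: {x_1^{2} + \tfrac{1}{4}x_1 - \tfrac{3}{4}, x_2x_3 + \tfrac{1}{5}x_1 + \tfrac{6}{5}x_2 + \tfrac{4}{5}x_3 - \tfrac{11}{5}}.
Label its elements g_1 = x_1^{2} + \tfrac{1}{4}x_1 - \tfrac{3}{4}, g_2 = x_2x_3 + \tfrac{1}{5}x_1 + \tfrac{6}{5}x_2 + \tfrac{4}{5}x_3 - \tfrac{11}{5}.

Reduce p = 7x_2^{2}x_3^{2} + \tfrac{7}{5}x_1x_2x_3 + \tfrac{42}{5}x_2^{2}x_3 + \tfrac{28}{5}x_2x_3^{2} - \tfrac{2}{5}x_1x_3 - \tfrac{77}{5}x_2x_3 + 2x_1 - 3 modulo G:
  leading term x_2^{2}x_3^{2}: subtract (7x_2x_3)·g_2 from 7x_2^{2}x_3^{2} + \tfrac{7}{5}x_1x_2x_3 + \tfrac{42}{5}x_2^{2}x_3 + \tfrac{28}{5}x_2x_3^{2} - \tfrac{2}{5}x_1x_3 - \tfrac{77}{5}x_2x_3 + 2x_1 - 3 → -\tfrac{2}{5}x_1x_3 + 2x_1 - 3
  leading term x_1x_3: no divisor's leading term divides it; move -\tfrac{2}{5}x_1x_3 to the remainder.
  leading term x_1: no divisor's leading term divides it; move 2x_1 to the remainder.
  leading term 1: no divisor's leading term divides it; move -3 to the remainder.
  normal form = -\tfrac{2}{5}x_1x_3 + 2x_1 - 3.
The normal form is nonzero, so p ∉ I. Since p minus its normal form lies in I, I + (p) = I + (r) where r = -\tfrac{2}{5}x_1x_3 + 2x_1 - 3; decide whether this ideal is the whole ring.
Run Buchberger on G together with r (pairs among the g_i already reduce to 0 since G is a Gröbner basis):
g_1 = x_1^{2} + \tfrac{1}{4}x_1 - \tfrac{3}{4}, LT = x_1^{2}.
g_2 = x_2x_3 + \tfrac{1}{5}x_1 + \tfrac{6}{5}x_2 + \tfrac{4}{5}x_3 - \tfrac{11}{5}, LT = x_2x_3.
r = -\tfrac{2}{5}x_1x_3 + 2x_1 - 3, LT = x_1x_3.

S(g_1,r): lcm = x_1^{2}x_3. S = 5x_1^{2} + \tfrac{1}{4}x_1x_3 - \tfrac{15}{2}x_1 - \tfrac{3}{4}x_3.
  leading term x_1^{2}: subtract (5)·g_1 from 5x_1^{2} + \tfrac{1}{4}x_1x_3 - \tfrac{15}{2}x_1 - \tfrac{3}{4}x_3 → \tfrac{1}{4}x_1x_3 - \tfrac{35}{4}x_1 - \tfrac{3}{4}x_3 + \tfrac{15}{4}
  leading term x_1x_3: subtract (-\tfrac{5}{8})·r from \tfrac{1}{4}x_1x_3 - \tfrac{35}{4}x_1 - \tfrac{3}{4}x_3 + \tfrac{15}{4} → -\tfrac{15}{2}x_1 - \tfrac{3}{4}x_3 + \tfrac{15}{8}
  leading term x_1: no divisor's leading term divides it; move -\tfrac{15}{2}x_1 to the remainder.
  leading term x_3: no divisor's leading term divides it; move -\tfrac{3}{4}x_3 to the remainder.
  leading term 1: no divisor's leading term divides it; move \tfrac{15}{8} to the remainder.
  remainder -\tfrac{15}{2}x_1 - \tfrac{3}{4}x_3 + \tfrac{15}{8} ≠ 0; add m_4 = -\tfrac{15}{2}x_1 - \tfrac{3}{4}x_3 + \tfrac{15}{8} to the basis.

S(g_2,r): lcm = x_1x_2x_3. S = \tfrac{1}{5}x_1^{2} + \tfrac{31}{5}x_1x_2 + \tfrac{4}{5}x_1x_3 - \tfrac{11}{5}x_1 - \tfrac{15}{2}x_2.
  leading term x_1^{2}: subtract (\tfrac{1}{5})·g_1 from \tfrac{1}{5}x_1^{2} + \tfrac{31}{5}x_1x_2 + \tfrac{4}{5}x_1x_3 - \tfrac{11}{5}x_1 - \tfrac{15}{2}x_2 → \tfrac{31}{5}x_1x_2 + \tfrac{4}{5}x_1x_3 - \tfrac{9}{4}x_1 - \tfrac{15}{2}x_2 + \tfrac{3}{20}
  leading term x_1x_2: subtract (-\tfrac{62}{75}x_2)·m_4 from \tfrac{31}{5}x_1x_2 + \tfrac{4}{5}x_1x_3 - \tfrac{9}{4}x_1 - \tfrac{15}{2}x_2 + \tfrac{3}{20} → \tfrac{4}{5}x_1x_3 - \tfrac{31}{50}x_2x_3 - \tfrac{9}{4}x_1 - \tfrac{119}{20}x_2 + \tfrac{3}{20}
  leading term x_1x_3: subtract (-2)·r from \tfrac{4}{5}x_1x_3 - \tfrac{31}{50}x_2x_3 - \tfrac{9}{4}x_1 - \tfrac{119}{20}x_2 + \tfrac{3}{20} → -\tfrac{31}{50}x_2x_3 + \tfrac{7}{4}x_1 - \tfrac{119}{20}x_2 - \tfrac{117}{20}
  leading term x_2x_3: subtract (-\tfrac{31}{50})·g_2 from -\tfrac{31}{50}x_2x_3 + \tfrac{7}{4}x_1 - \tfrac{119}{20}x_2 - \tfrac{117}{20} → \tfrac{937}{500}x_1 - \tfrac{2603}{500}x_2 + \tfrac{62}{125}x_3 - \tfrac{3607}{500}
  leading term x_1: subtract (-\tfrac{937}{3750})·m_4 from \tfrac{937}{500}x_1 - \tfrac{2603}{500}x_2 + \tfrac{62}{125}x_3 - \tfrac{3607}{500} → -\tfrac{2603}{500}x_2 + \tfrac{1543}{5000}x_3 - \tfrac{13491}{2000}
  leading term x_2: no divisor's leading term divides it; move -\tfrac{2603}{500}x_2 to the remainder.
  leading term x_3: no divisor's leading term divides it; move \tfrac{1543}{5000}x_3 to the remainder.
  leading term 1: no divisor's leading term divides it; move -\tfrac{13491}{2000} to the remainder.
  remainder -\tfrac{2603}{500}x_2 + \tfrac{1543}{5000}x_3 - \tfrac{13491}{2000} ≠ 0; add m_5 = -\tfrac{2603}{500}x_2 + \tfrac{1543}{5000}x_3 - \tfrac{13491}{2000} to the basis.

S(r,m_4): lcm = x_1x_3. S = -\tfrac{1}{10}x_3^{2} - 5x_1 + \tfrac{1}{4}x_3 + \tfrac{15}{2}.
  leading term x_3^{2}: no divisor's leading term divides it; move -\tfrac{1}{10}x_3^{2} to the remainder.
  leading term x_1: subtract (\tfrac{2}{3})·m_4 from -5x_1 + \tfrac{1}{4}x_3 + \tfrac{15}{2} → \tfrac{3}{4}x_3 + \tfrac{25}{4}
  leading term x_3: no divisor's leading term divides it; move \tfrac{3}{4}x_3 to the remainder.
  leading term 1: no divisor's leading term divides it; move \tfrac{25}{4} to the remainder.
  remainder -\tfrac{1}{10}x_3^{2} + \tfrac{3}{4}x_3 + \tfrac{25}{4} ≠ 0; add m_6 = -\tfrac{1}{10}x_3^{2} + \tfrac{3}{4}x_3 + \tfrac{25}{4} to the basis.

The other S-polynomials (S(g_1,g_2), S(g_1,m_4), S(g_2,m_4), S(g_1,m_5), S(g_2,m_5), S(r,m_5), S(m_4,m_5), S(g_1,m_6), S(g_2,m_6), S(r,m_6), S(m_4,m_6), S(m_5,m_6)) all reduce to 0 modulo the current basis, so we have a Gröbner basis.
Inter-reduce: drop elements whose leading term is divisible by another's, tail-reduce, and make monic.
Reduced Gröbner basis: {x_3^{2} - \tfrac{15}{2}x_3 - \tfrac{125}{2}, x_1 + \tfrac{1}{10}x_3 - \tfrac{1}{4}, x_2 - \tfrac{1543}{26030}x_3 + \tfrac{13491}{10412}}.
The reduced Gröbner basis of I + (p) is {x_3^{2} - \tfrac{15}{2}x_3 - \tfrac{125}{2}, x_1 + \tfrac{1}{10}x_3 - \tfrac{1}{4}, x_2 - \tfrac{1543}{26030}x_3 + \tfrac{13491}{10412}} ≠ {1}, a proper ideal, so the enlarged system stays consistent: p is independent of I, with normal form -\tfrac{2}{5}x_1x_3 + 2x_1 - 3.

The remainder on division by a Gröbner basis is unique — it is the normal form.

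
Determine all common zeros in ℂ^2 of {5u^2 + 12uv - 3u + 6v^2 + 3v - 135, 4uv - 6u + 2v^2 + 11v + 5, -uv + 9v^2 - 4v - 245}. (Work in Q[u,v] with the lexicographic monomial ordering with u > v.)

{(0, -5)}

Compute a lex Gröbner basis by Buchberger's algorithm.
f_1 = 5u^2 + 12uv - 3u + 6v^2 + 3v - 135, LT = u^2.
f_2 = 4uv - 6u + 2v^2 + 11v + 5, LT = uv.
f_3 = -uv + 9v^2 - 4v - 245, LT = uv.

S(f_1,f_2): lcm = u^2v. S = 3/2u^2 + 19/10uv^2 - 67/20uv - 5/4u + 6/5v^3 + 3/5v^2 - 27v.
  reduce S modulo (f_1, f_2, f_3):
  remainder -13/2u + 1/4v^3 - 35/8v^2 - 19v + 365/8 ≠ 0; add h_4 = -13/2u + 1/4v^3 - 35/8v^2 - 19v + 365/8 to the basis.

S(f_1,f_3): lcm = u^2v. S = 57/5uv^2 - 23/5uv - 245u + 6/5v^3 + 3/5v^2 - 27v.
  reduce S modulo (f_1, f_2, f_3, h_4):
  remainder -1373/104v^3 + 23979/208v^2 + 60915/104v - 333575/208 ≠ 0; add h_5 = -1373/104v^3 + 23979/208v^2 + 60915/104v - 333575/208 to the basis.

S(f_2,f_3): lcm = uv. S = -3/2u + 19/2v^2 - 5/4v - 975/4.
  reduce S modulo (f_1, f_2, f_3, h_4, h_5):
  remainder 13738/1373v^2 + 1579/2746v - 679005/2746 ≠ 0; add h_6 = 13738/1373v^2 + 1579/2746v - 679005/2746 to the basis.

S(f_1,h_4): lcm = u^2. S = 1/26uv^3 - 35/52uv^2 - 34/65uv + 1669/260u + 6/5v^2 + 3/5v - 27.
  reduce S modulo (f_1, f_2, f_3, h_4, h_5, h_6):
  remainder 148214265/37724548v + 741071325/37724548 ≠ 0; add h_7 = 148214265/37724548v + 741071325/37724548 to the basis.

The other S-polynomials (S(f_2,h_4), S(f_3,h_4), S(f_1,h_5), S(f_2,h_5), S(f_3,h_5), S(h_4,h_5), S(f_1,h_6), S(f_2,h_6), S(f_3,h_6), S(h_4,h_6), S(h_5,h_6), S(f_1,h_7), S(f_2,h_7), S(f_3,h_7), S(h_4,h_7), S(h_5,h_7), S(h_6,h_7)) all reduce to 0 modulo the current basis, so we have a Gröbner basis.
Inter-reduce: drop elements whose leading term is divisible by another's, tail-reduce, and make monic.
Reduced Gröbner basis: {u, v + 5}.

The lex basis is triangular: the last element involves only v. Solving v + 5 = 0 gives v ∈ {-5}; substituting each value into the earlier elements determines the remaining variables.
  v = -5: the earlier basis element becomes u = 0, giving u = 0 — point (0, -5).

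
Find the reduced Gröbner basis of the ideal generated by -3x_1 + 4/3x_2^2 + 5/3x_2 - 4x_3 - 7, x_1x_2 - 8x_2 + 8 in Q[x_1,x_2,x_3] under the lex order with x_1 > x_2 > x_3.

f_1 = -3x_1 + 4/3x_2^2 + 5/3x_2 - 4x_3 - 7, LT = x_1.
f_2 = x_1x_2 - 8x_2 + 8, LT = x_1x_2.

S(f_1,f_2): lcm = x_1x_2. S = -4/9x_2^3 - 5/9x_2^2 + 4/3x_2x_3 + 31/3x_2 - 8.
  reduce S modulo (f_1, f_2):
  remainder -4/9x_2^3 - 5/9x_2^2 + 4/3x_2x_3 + 31/3x_2 - 8 ≠ 0; add g_3 = -4/9x_2^3 - 5/9x_2^2 + 4/3x_2x_3 + 31/3x_2 - 8 to the basis.

The other S-polynomials (S(f_1,g_3), S(f_2,g_3)) all reduce to 0 modulo the current basis, so we have a Gröbner basis.
Inter-reduce: drop elements whose leading term is divisible by another's, tail-reduce, and make monic.

G = {x_1 - 4/9x_2^2 - 5/9x_2 + 4/3x_3 + 7/3, x_2^3 + 5/4x_2^2 - 3x_2x_3 - 93/4x_2 + 18}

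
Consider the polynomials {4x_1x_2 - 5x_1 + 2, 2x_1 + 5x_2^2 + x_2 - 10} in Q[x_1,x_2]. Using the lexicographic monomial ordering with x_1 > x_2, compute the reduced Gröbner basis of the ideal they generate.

G = {x_1 + 5/2x_2^2 + 1/2x_2 - 5, x_2^3 - 21/20x_2^2 - 9/4x_2 + 23/10}

f_1 = 4x_1x_2 - 5x_1 + 2, LT = x_1x_2.
f_2 = 2x_1 + 5x_2^2 + x_2 - 10, LT = x_1.

S(f_1,f_2): lcm = x_1x_2. S = -5/4x_1 - 5/2x_2^3 - 1/2x_2^2 + 5x_2 + 1/2.
  reduce S modulo (f_1, f_2):
  remainder -5/2x_2^3 + 21/8x_2^2 + 45/8x_2 - 23/4 ≠ 0; add g_3 = -5/2x_2^3 + 21/8x_2^2 + 45/8x_2 - 23/4 to the basis.

The other S-polynomials (S(f_1,g_3), S(f_2,g_3)) all reduce to 0 modulo the current basis, so we have a Gröbner basis.
Inter-reduce: drop elements whose leading term is divisible by another's, tail-reduce, and make monic.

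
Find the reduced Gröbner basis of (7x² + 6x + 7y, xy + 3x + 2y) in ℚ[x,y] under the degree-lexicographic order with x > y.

f_1 = 7x² + 6x + 7y, LT = x².
f_2 = xy + 3x + 2y, LT = xy.

S(f_1,f_2): lcm = x²y. S = -3x² - 8/7xy + y².
  reduce S modulo (f_1, f_2):
  remainder y² + 6x + 37/7y ≠ 0; add g_3 = y² + 6x + 37/7y to the basis.

The other S-polynomials (S(f_1,g_3), S(f_2,g_3)) all reduce to 0 modulo the current basis, so we have a Gröbner basis.

G = {x² + 6/7x + y, xy + 3x + 2y, y² + 6x + 37/7y}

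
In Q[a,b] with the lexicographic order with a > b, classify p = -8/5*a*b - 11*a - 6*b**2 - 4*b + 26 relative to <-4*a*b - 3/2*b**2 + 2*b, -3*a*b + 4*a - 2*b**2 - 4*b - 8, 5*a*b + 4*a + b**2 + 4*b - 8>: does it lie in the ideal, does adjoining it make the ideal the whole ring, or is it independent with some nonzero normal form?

First compute the reduced Gröbner basis of I by Buchberger's algorithm.
f_1 = -4*a*b - 3/2*b**2 + 2*b, LT = a*b.
f_2 = -3*a*b + 4*a - 2*b**2 - 4*b - 8, LT = a*b.
f_3 = 5*a*b + 4*a + b**2 + 4*b - 8, LT = a*b.

S(f_1,f_2): lcm = a*b. S = 4/3*a - 7/24*b**2 - 11/6*b - 8/3.
  leading term a: no divisor's leading term divides it; move 4/3*a to the remainder.
  leading term b**2: no divisor's leading term divides it; move -7/24*b**2 to the remainder.
  leading term b: no divisor's leading term divides it; move -11/6*b to the remainder.
  leading term 1: no divisor's leading term divides it; move -8/3 to the remainder.
  remainder 4/3*a - 7/24*b**2 - 11/6*b - 8/3 ≠ 0; add h_4 = 4/3*a - 7/24*b**2 - 11/6*b - 8/3 to the basis.

S(f_1,f_3): lcm = a*b. S = -4/5*a + 7/40*b**2 - 13/10*b + 8/5.
  leading term a: subtract (-3/5)·h_4 from -4/5*a + 7/40*b**2 - 13/10*b + 8/5 → -12/5*b
  leading term b: no divisor's leading term divides it; move -12/5*b to the remainder.
  remainder -12/5*b ≠ 0; add h_5 = -12/5*b to the basis.

S(f_2,f_3): lcm = a*b. S = -32/15*a + 7/15*b**2 + 8/15*b + 64/15.
  leading term a: subtract (-8/5)·h_4 from -32/15*a + 7/15*b**2 + 8/15*b + 64/15 → -12/5*b
  leading term b: subtract (1)·h_5 from -12/5*b → 0
  remainder 0.

S(f_1,h_4): lcm = a*b. S = 7/32*b**3 + 7/4*b**2 + 3/2*b.
  leading term b**3: subtract (-35/384*b**2)·h_5 from 7/32*b**3 + 7/4*b**2 + 3/2*b → 7/4*b**2 + 3/2*b
  leading term b**2: subtract (-35/48*b)·h_5 from 7/4*b**2 + 3/2*b → 3/2*b
  leading term b: subtract (-5/8)·h_5 from 3/2*b → 0
  remainder 0.

S(f_2,h_4): lcm = a*b. S = -4/3*a + 7/32*b**3 + 49/24*b**2 + 10/3*b + 8/3.
  leading term a: subtract (-1)·h_4 from -4/3*a + 7/32*b**3 + 49/24*b**2 + 10/3*b + 8/3 → 7/32*b**3 + 7/4*b**2 + 3/2*b
  leading term b**3: subtract (-35/384*b**2)·h_5 from 7/32*b**3 + 7/4*b**2 + 3/2*b → 7/4*b**2 + 3/2*b
  leading term b**2: subtract (-35/48*b)·h_5 from 7/4*b**2 + 3/2*b → 3/2*b
  leading term b: subtract (-5/8)·h_5 from 3/2*b → 0
  remainder 0.

S(f_3,h_4): lcm = a*b. S = 4/5*a + 7/32*b**3 + 63/40*b**2 + 14/5*b - 8/5.
  leading term a: subtract (3/5)·h_4 from 4/5*a + 7/32*b**3 + 63/40*b**2 + 14/5*b - 8/5 → 7/32*b**3 + 7/4*b**2 + 39/10*b
  leading term b**3: subtract (-35/384*b**2)·h_5 from 7/32*b**3 + 7/4*b**2 + 39/10*b → 7/4*b**2 + 39/10*b
  leading term b**2: subtract (-35/48*b)·h_5 from 7/4*b**2 + 39/10*b → 39/10*b
  leading term b: subtract (-13/8)·h_5 from 39/10*b → 0
  remainder 0.

S(f_1,h_5): lcm = a*b. S = 3/8*b**2 - 1/2*b.
  leading term b**2: subtract (-5/32*b)·h_5 from 3/8*b**2 - 1/2*b → -1/2*b
  leading term b: subtract (5/24)·h_5 from -1/2*b → 0
  remainder 0.

S(f_2,h_5): lcm = a*b. S = -4/3*a + 2/3*b**2 + 4/3*b + 8/3.
  leading term a: subtract (-1)·h_4 from -4/3*a + 2/3*b**2 + 4/3*b + 8/3 → 3/8*b**2 - 1/2*b
  leading term b**2: subtract (-5/32*b)·h_5 from 3/8*b**2 - 1/2*b → -1/2*b
  leading term b: subtract (5/24)·h_5 from -1/2*b → 0
  remainder 0.

S(f_3,h_5): lcm = a*b. S = 4/5*a + 1/5*b**2 + 4/5*b - 8/5.
  leading term a: subtract (3/5)·h_4 from 4/5*a + 1/5*b**2 + 4/5*b - 8/5 → 3/8*b**2 + 19/10*b
  leading term b**2: subtract (-5/32*b)·h_5 from 3/8*b**2 + 19/10*b → 19/10*b
  leading term b: subtract (-19/24)·h_5 from 19/10*b → 0
  remainder 0.

S(h_4,h_5): leading monomials are coprime, so the S-polynomial reduces to 0 (Buchberger's first criterion).
Every S-polynomial of the final basis reduces to 0, so we have a Gröbner basis.
Inter-reduce: drop elements whose leading term is divisible by another's, tail-reduce, and make monic.
Reduced Gröbner basis: {a - 2, b}.
Label its elements g_1 = a - 2, g_2 = b.

Reduce p = -8/5*a*b - 11*a - 6*b**2 - 4*b + 26 modulo G:
  leading term a*b: subtract (-8/5*b)·g_1 from -8/5*a*b - 11*a - 6*b**2 - 4*b + 26 → -11*a - 6*b**2 - 36/5*b + 26
  leading term a: subtract (-11)·g_1 from -11*a - 6*b**2 - 36/5*b + 26 → -6*b**2 - 36/5*b + 4
  leading term b**2: subtract (-6*b)·g_2 from -6*b**2 - 36/5*b + 4 → -36/5*b + 4
  leading term b: subtract (-36/5)·g_2 from -36/5*b + 4 → 4
  leading term 1: no divisor's leading term divides it; move 4 to the remainder.
  normal form = 4.
The normal form is nonzero, so p ∉ I. Since p minus its normal form lies in I, I + (p) = I + (r) where r = 4; decide whether this ideal is the whole ring.
Here r = 4 is a nonzero constant, hence a unit: 1 ∈ I + (p), the Gröbner basis of I + (p) is {1}, and the enlarged system has no common solution — adjoining p is inconsistent.

Adjoining -8/5*a*b - 11*a - 6*b**2 - 4*b + 26 makes the ideal the whole ring: the system is inconsistent.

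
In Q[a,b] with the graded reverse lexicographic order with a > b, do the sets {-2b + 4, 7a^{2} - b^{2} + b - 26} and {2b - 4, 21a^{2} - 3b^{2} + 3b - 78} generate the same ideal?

For a fixed monomial order, each ideal has a unique reduced Gröbner basis; comparing bases decides equality.
Buchberger on the first generating set:
f_1 = -2b + 4, LT = b.
f_2 = 7a^{2} - b^{2} + b - 26, LT = a^{2}.

The S-polynomials (S(f_1,f_2)) all reduce to 0 modulo the current basis, so we have a Gröbner basis.
Inter-reduce: drop elements whose leading term is divisible by another's, tail-reduce, and make monic.
Reduced Gröbner basis: {a^{2} - 4, b - 2}.

Buchberger on the second generating set:
h_1 = 2b - 4, LT = b.
h_2 = 21a^{2} - 3b^{2} + 3b - 78, LT = a^{2}.

The S-polynomials (S(h_1,h_2)) all reduce to 0 modulo the current basis, so we have a Gröbner basis.
Inter-reduce: drop elements whose leading term is divisible by another's, tail-reduce, and make monic.
Reduced Gröbner basis: {a^{2} - 4, b - 2}.

The two bases agree; hence the ideals are identical.
The same test decides containment: I ⊆ J iff every generator of I reduces to 0 modulo a Gröbner basis of J.

Yes, the ideals are equal.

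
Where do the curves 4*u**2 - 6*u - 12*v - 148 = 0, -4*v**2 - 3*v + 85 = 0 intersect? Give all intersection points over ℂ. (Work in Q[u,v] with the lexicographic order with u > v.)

{(-4, -5), (11/2, -5), (3/4 - sqrt(805)/4, 17/4), (3/4 + sqrt(805)/4, 17/4)}

Compute a lex Gröbner basis by Buchberger's algorithm.
f_1 = 4*u**2 - 6*u - 12*v - 148, LT = u**2.
f_2 = -4*v**2 - 3*v + 85, LT = v**2.

The S-polynomials (S(f_1,f_2)) all reduce to 0 modulo the current basis, so we have a Gröbner basis.
Inter-reduce: drop elements whose leading term is divisible by another's, tail-reduce, and make monic.
Reduced Gröbner basis: {u**2 - 3/2*u - 3*v - 37, v**2 + 3/4*v - 85/4}.

Since the basis is lex-ordered, v**2 + 3/4*v - 85/4 is univariate in v. Its roots are {-5, 17/4}. Back-substituting each root into the other basis elements fixes the other coordinates.
  v = -5: the earlier basis element becomes u**2 - 3/2*u - 22 = 0, giving u = -4, 11/2 — points (-4, -5), (11/2, -5).
  v = 17/4: the earlier basis element becomes u**2 - 3/2*u - 199/4 = 0, giving u = 3/4 - sqrt(805)/4, 3/4 + sqrt(805)/4 — points (3/4 - sqrt(805)/4, 17/4), (3/4 + sqrt(805)/4, 17/4).
Substituting each solution back into the original system confirms all equations vanish.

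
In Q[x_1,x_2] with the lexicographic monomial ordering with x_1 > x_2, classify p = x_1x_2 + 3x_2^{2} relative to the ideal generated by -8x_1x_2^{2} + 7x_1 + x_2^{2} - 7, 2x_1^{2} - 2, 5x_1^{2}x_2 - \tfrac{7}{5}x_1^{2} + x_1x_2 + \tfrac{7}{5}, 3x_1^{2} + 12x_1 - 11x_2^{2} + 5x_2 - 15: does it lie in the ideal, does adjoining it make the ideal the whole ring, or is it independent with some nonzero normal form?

x_1x_2 + 3x_2^{2} lies in I (it reduces to 0).

First compute the reduced Gröbner basis of I by Buchberger's algorithm.
f_1 = -8x_1x_2^{2} + 7x_1 + x_2^{2} - 7, LT = x_1x_2^{2}.
f_2 = 2x_1^{2} - 2, LT = x_1^{2}.
f_3 = 5x_1^{2}x_2 - \tfrac{7}{5}x_1^{2} + x_1x_2 + \tfrac{7}{5}, LT = x_1^{2}x_2.
f_4 = 3x_1^{2} + 12x_1 - 11x_2^{2} + 5x_2 - 15, LT = x_1^{2}.

S(f_1,f_2): lcm = x_1^{2}x_2^{2}. S = -\tfrac{7}{8}x_1^{2} - \tfrac{1}{8}x_1x_2^{2} + \tfrac{7}{8}x_1 + x_2^{2}.
  reduce S modulo (f_1, f_2, f_3, f_4):
  remainder \tfrac{49}{64}x_1 + \tfrac{63}{64}x_2^{2} - \tfrac{49}{64} ≠ 0; add h_5 = \tfrac{49}{64}x_1 + \tfrac{63}{64}x_2^{2} - \tfrac{49}{64} to the basis.

S(f_1,f_3): lcm = x_1^{2}x_2^{2}. S = \tfrac{7}{25}x_1^{2}x_2 - \tfrac{7}{8}x_1^{2} - \tfrac{13}{40}x_1x_2^{2} + \tfrac{7}{8}x_1 - \tfrac{7}{25}x_2.
  reduce S modulo (f_1, f_2, f_3, f_4, h_5):
  remainder -\tfrac{4}{5}x_2^{2} ≠ 0; add h_6 = -\tfrac{4}{5}x_2^{2} to the basis.

S(f_2,f_3): lcm = x_1^{2}x_2. S = \tfrac{7}{25}x_1^{2} - \tfrac{1}{5}x_1x_2 - x_2 - \tfrac{7}{25}.
  reduce S modulo (f_1, f_2, f_3, f_4, h_5, h_6):
  remainder -\tfrac{6}{5}x_2 ≠ 0; add h_7 = -\tfrac{6}{5}x_2 to the basis.

The other S-polynomials (S(f_1,f_4), S(f_2,f_4), S(f_3,f_4), S(f_1,h_5), S(f_2,h_5), S(f_3,h_5), S(f_4,h_5), S(f_1,h_6), S(f_2,h_6), S(f_3,h_6), S(f_4,h_6), S(h_5,h_6), S(f_1,h_7), S(f_2,h_7), S(f_3,h_7), S(f_4,h_7), S(h_5,h_7), S(h_6,h_7)) all reduce to 0 modulo the current basis, so we have a Gröbner basis.
Inter-reduce: drop elements whose leading term is divisible by another's, tail-reduce, and make monic.
Reduced Gröbner basis: {x_1 - 1, x_2}.
Label its elements g_1 = x_1 - 1, g_2 = x_2.

Reduce p = x_1x_2 + 3x_2^{2} modulo G:
  leading term x_1x_2: subtract (x_2)·g_1 from x_1x_2 + 3x_2^{2} → 3x_2^{2} + x_2
  leading term x_2^{2}: subtract (3x_2)·g_2 from 3x_2^{2} + x_2 → x_2
  leading term x_2: subtract (1)·g_2 from x_2 → 0
  normal form = 0.
Since the normal form is 0, p ∈ I.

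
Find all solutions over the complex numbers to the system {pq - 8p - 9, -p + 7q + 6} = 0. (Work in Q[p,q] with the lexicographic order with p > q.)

{(-1, -1), (63, 57/7)}

Compute a lex Gröbner basis by Buchberger's algorithm.
f_1 = pq - 8p - 9, LT = pq.
f_2 = -p + 7q + 6, LT = p.

S(f_1,f_2): lcm = pq. S = -8p + 7q^2 + 6q - 9.
  leading term p: subtract (8)·f_2 from -8p + 7q^2 + 6q - 9 → 7q^2 - 50q - 57
  leading term q^2: no divisor's leading term divides it; move 7q^2 to the remainder.
  leading term q: no divisor's leading term divides it; move -50q to the remainder.
  leading term 1: no divisor's leading term divides it; move -57 to the remainder.
  remainder 7q^2 - 50q - 57 ≠ 0; add h_3 = 7q^2 - 50q - 57 to the basis.

The other S-polynomials (S(f_1,h_3), S(f_2,h_3)) all reduce to 0 modulo the current basis, so we have a Gröbner basis.
Inter-reduce: drop elements whose leading term is divisible by another's, tail-reduce, and make monic.
Reduced Gröbner basis: {p - 7q - 6, q^2 - 50/7q - 57/7}.

Elimination: the polynomial q^2 - 50/7q - 57/7 lies in the elimination ideal for q, so q ∈ {-1, 57/7}. For each such q, the remaining basis elements (now univariate) give the rest of the solution.
  q = -1: the earlier basis element becomes p + 1 = 0, giving p = -1 — point (-1, -1).
  q = 57/7: the earlier basis element becomes p - 63 = 0, giving p = 63 — point (63, 57/7).
Substituting each solution back into the original system confirms all equations vanish.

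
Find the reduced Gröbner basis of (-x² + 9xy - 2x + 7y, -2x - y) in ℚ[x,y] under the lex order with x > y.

G = {x + ½y, y² - 32/19y}

f_1 = -x² + 9xy - 2x + 7y, LT = x².
f_2 = -2x - y, LT = x.

S(f_1,f_2): lcm = x². S = -19/2xy + 2x - 7y.
  leading term xy: subtract (19/4y)·f_2 from -19/2xy + 2x - 7y → 2x + 19/4y² - 7y
  leading term x: subtract (-1)·f_2 from 2x + 19/4y² - 7y → 19/4y² - 8y
  leading term y²: no divisor's leading term divides it; move 19/4y² to the remainder.
  leading term y: no divisor's leading term divides it; move -8y to the remainder.
  remainder 19/4y² - 8y ≠ 0; add g_3 = 19/4y² - 8y to the basis.

The other S-polynomials (S(f_1,g_3), S(f_2,g_3)) all reduce to 0 modulo the current basis, so we have a Gröbner basis.
Inter-reduce: drop elements whose leading term is divisible by another's, tail-reduce, and make monic.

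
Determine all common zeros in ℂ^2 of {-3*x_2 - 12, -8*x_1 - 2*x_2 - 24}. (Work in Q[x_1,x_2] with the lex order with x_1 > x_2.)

Compute a lex Gröbner basis by Buchberger's algorithm.
f_1 = -3*x_2 - 12, LT = x_2.
f_2 = -8*x_1 - 2*x_2 - 24, LT = x_1.

The S-polynomials (S(f_1,f_2)) all reduce to 0 modulo the current basis, so we have a Gröbner basis.
Inter-reduce: drop elements whose leading term is divisible by another's, tail-reduce, and make monic.
Reduced Gröbner basis: {x_1 + 2, x_2 + 4}.

A lex Gröbner basis eliminates variables successively. Here x_2 + 4 depends only on x_2, with roots {-4}; lifting each root through the earlier basis elements recovers the full solutions.
  x_2 = -4: the earlier basis element becomes x_1 + 2 = 0, giving x_1 = -2 — point (-2, -4).
Each listed point satisfies every original equation (direct substitution).

{(-2, -4)}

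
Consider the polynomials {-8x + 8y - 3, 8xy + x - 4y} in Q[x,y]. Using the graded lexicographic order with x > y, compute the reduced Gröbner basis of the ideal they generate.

f_1 = -8x + 8y - 3, LT = x.
f_2 = 8xy + x - 4y, LT = xy.

S(f_1,f_2): lcm = xy. S = -y^2 - 1/8x + 7/8y.
  leading term y^2: no divisor's leading term divides it; move -y^2 to the remainder.
  leading term x: subtract (1/64)·f_1 from -1/8x + 7/8y → 3/4y + 3/64
  leading term y: no divisor's leading term divides it; move 3/4y to the remainder.
  leading term 1: no divisor's leading term divides it; move 3/64 to the remainder.
  remainder -y^2 + 3/4y + 3/64 ≠ 0; add g_3 = -y^2 + 3/4y + 3/64 to the basis.

S(f_1,g_3): leading monomials are coprime, so the S-polynomial reduces to 0 (Buchberger's first criterion).
S(f_2,g_3): lcm = xy^2. S = 7/8xy - 1/2y^2 + 3/64x.
  leading term xy: subtract (-7/64y)·f_1 from 7/8xy - 1/2y^2 + 3/64x → 3/8y^2 + 3/64x - 21/64y
  leading term y^2: subtract (-3/8)·g_3 from 3/8y^2 + 3/64x - 21/64y → 3/64x - 3/64y + 9/512
  leading term x: subtract (-3/512)·f_1 from 3/64x - 3/64y + 9/512 → 0
  remainder 0.

Every S-polynomial of the final basis reduces to 0, so we have a Gröbner basis.
Inter-reduce: drop elements whose leading term is divisible by another's, tail-reduce, and make monic.

G = {y^2 - 3/4y - 3/64, x - y + 3/8}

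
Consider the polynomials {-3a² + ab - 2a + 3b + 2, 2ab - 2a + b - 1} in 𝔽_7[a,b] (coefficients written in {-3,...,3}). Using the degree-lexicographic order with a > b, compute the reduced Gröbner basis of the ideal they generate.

G = {a² - 2a - 2b - 2, ab - a - 3b + 3, b² + 2b - 3}

f_1 = -3a² + ab - 2a + 3b + 2, LT = a².
f_2 = 2ab - 2a + b - 1, LT = ab.

S(f_1,f_2): lcm = a²b. S = 2ab² + a² - ab - b² - 3a - 3b.
  leading term ab²: subtract (b)·f_2 from 2ab² + a² - ab - b² - 3a - 3b → a² + ab - 2b² - 3a - 2b
  leading term a²: subtract (2)·f_1 from a² + ab - 2b² - 3a - 2b → -ab - 2b² + a - b + 3
  leading term ab: subtract (3)·f_2 from -ab - 2b² + a - b + 3 → -2b² + 3b - 1
  leading term b²: no divisor's leading term divides it; move -2b² to the remainder.
  leading term b: no divisor's leading term divides it; move 3b to the remainder.
  leading term 1: no divisor's leading term divides it; move -1 to the remainder.
  remainder -2b² + 3b - 1 ≠ 0; add g_3 = -2b² + 3b - 1 to the basis.

The other S-polynomials (S(f_1,g_3), S(f_2,g_3)) all reduce to 0 modulo the current basis, so we have a Gröbner basis.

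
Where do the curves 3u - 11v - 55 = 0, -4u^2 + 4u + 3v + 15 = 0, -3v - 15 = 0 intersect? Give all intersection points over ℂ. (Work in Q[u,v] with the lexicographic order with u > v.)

Compute a lex Gröbner basis by Buchberger's algorithm.
f_1 = 3u - 11v - 55, LT = u.
f_2 = -4u^2 + 4u + 3v + 15, LT = u^2.
f_3 = -3v - 15, LT = v.

S(f_1,f_2): lcm = u^2. S = -11/3uv - 52/3u + 3/4v + 15/4.
  leading term uv: subtract (-11/9v)·f_1 from -11/3uv - 52/3u + 3/4v + 15/4 → -52/3u - 121/9v^2 - 2393/36v + 15/4
  leading term u: subtract (-52/9)·f_1 from -52/3u - 121/9v^2 - 2393/36v + 15/4 → -121/9v^2 - 4681/36v - 11305/36
  leading term v^2: subtract (121/27v)·f_3 from -121/9v^2 - 4681/36v - 11305/36 → -2261/36v - 11305/36
  leading term v: subtract (2261/108)·f_3 from -2261/36v - 11305/36 → 0
  remainder 0.

S(f_1,f_3): leading monomials are coprime, so the S-polynomial reduces to 0 (Buchberger's first criterion).
S(f_2,f_3): leading monomials are coprime, so the S-polynomial reduces to 0 (Buchberger's first criterion).
Every S-polynomial of the final basis reduces to 0, so we have a Gröbner basis.
Inter-reduce: drop elements whose leading term is divisible by another's, tail-reduce, and make monic.
Reduced Gröbner basis: {u, v + 5}.

A lex Gröbner basis eliminates variables successively. Here v + 5 depends only on v, with roots {-5}; lifting each root through the earlier basis elements recovers the full solutions.
  v = -5: the earlier basis element becomes u = 0, giving u = 0 — point (0, -5).
Check: every point annihilates each of the original generators.

{(0, -5)}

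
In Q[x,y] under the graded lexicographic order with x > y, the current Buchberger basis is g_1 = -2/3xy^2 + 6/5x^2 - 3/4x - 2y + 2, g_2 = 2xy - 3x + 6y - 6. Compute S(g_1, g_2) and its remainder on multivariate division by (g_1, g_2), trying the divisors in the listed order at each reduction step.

S(g_1, g_2) = -9/5x^2 + 3/2xy - 3y^2 + 9/8x + 6y - 3; remainder on division = -9/5x^2 - 3y^2 + 27/8x + 3/2y + 3/2.

lcm(LM(g_1), LM(g_2)) = xy^2.
S = (lcm/LT(g_1))·g_1 − (lcm/LT(g_2))·g_2 = -9/5x^2 + 3/2xy - 3y^2 + 9/8x + 6y - 3.
Reduce S modulo (g_1, g_2) in that order:
  leading term x^2: no divisor's leading term divides it; move -9/5x^2 to the remainder.
  leading term xy: subtract (3/4)·g_2 from 3/2xy - 3y^2 + 9/8x + 6y - 3 → -3y^2 + 27/8x + 3/2y + 3/2
  leading term y^2: no divisor's leading term divides it; move -3y^2 to the remainder.
  leading term x: no divisor's leading term divides it; move 27/8x to the remainder.
  leading term y: no divisor's leading term divides it; move 3/2y to the remainder.
  leading term 1: no divisor's leading term divides it; move 3/2 to the remainder.
The remainder -9/5x^2 - 3y^2 + 27/8x + 3/2y + 3/2 is nonzero, so it would be added as the next basis element.
An S-polynomial is built so that the two leading terms cancel; whether anything survives reduction is exactly the Gröbner-basis criterion.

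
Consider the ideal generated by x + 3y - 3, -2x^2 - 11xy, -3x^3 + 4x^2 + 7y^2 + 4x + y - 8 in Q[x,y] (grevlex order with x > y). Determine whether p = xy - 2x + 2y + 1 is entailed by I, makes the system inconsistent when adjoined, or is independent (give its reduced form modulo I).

First compute the reduced Gröbner basis of I by Buchberger's algorithm.
f_1 = x + 3y - 3, LT = x.
f_2 = -2x^2 - 11xy, LT = x^2.
f_3 = -3x^3 + 4x^2 + 7y^2 + 4x + y - 8, LT = x^3.

S(f_1,f_2): lcm = x^2. S = -5/2xy - 3x.
  leading term xy: subtract (-5/2y)·f_1 from -5/2xy - 3x → 15/2y^2 - 3x - 15/2y
  leading term y^2: no divisor's leading term divides it; move 15/2y^2 to the remainder.
  leading term x: subtract (-3)·f_1 from -3x - 15/2y → 3/2y - 9
  leading term y: no divisor's leading term divides it; move 3/2y to the remainder.
  leading term 1: no divisor's leading term divides it; move -9 to the remainder.
  remainder 15/2y^2 + 3/2y - 9 ≠ 0; add h_4 = 15/2y^2 + 3/2y - 9 to the basis.

S(f_1,f_3): lcm = x^3. S = 3x^2y - 5/3x^2 + 7/3y^2 + 4/3x + 1/3y - 8/3.
  leading term x^2y: subtract (3xy)·f_1 from 3x^2y - 5/3x^2 + 7/3y^2 + 4/3x + 1/3y - 8/3 → -9xy^2 - 5/3x^2 + 9xy + 7/3y^2 + 4/3x + 1/3y - 8/3
  leading term xy^2: subtract (-9y^2)·f_1 from -9xy^2 - 5/3x^2 + 9xy + 7/3y^2 + 4/3x + 1/3y - 8/3 → 27y^3 - 5/3x^2 + 9xy - 74/3y^2 + 4/3x + 1/3y - 8/3
  leading term y^3: subtract (18/5y)·h_4 from 27y^3 - 5/3x^2 + 9xy - 74/3y^2 + 4/3x + 1/3y - 8/3 → -5/3x^2 + 9xy - 451/15y^2 + 4/3x + 491/15y - 8/3
  leading term x^2: subtract (-5/3x)·f_1 from -5/3x^2 + 9xy - 451/15y^2 + 4/3x + 491/15y - 8/3 → 14xy - 451/15y^2 - 11/3x + 491/15y - 8/3
  leading term xy: subtract (14y)·f_1 from 14xy - 451/15y^2 - 11/3x + 491/15y - 8/3 → -1081/15y^2 - 11/3x + 1121/15y - 8/3
  leading term y^2: subtract (-2162/225)·h_4 from -1081/15y^2 - 11/3x + 1121/15y - 8/3 → -11/3x + 6686/75y - 6686/75
  leading term x: subtract (-11/3)·f_1 from -11/3x + 6686/75y - 6686/75 → 7511/75y - 7511/75
  leading term y: no divisor's leading term divides it; move 7511/75y to the remainder.
  leading term 1: no divisor's leading term divides it; move -7511/75 to the remainder.
  remainder 7511/75y - 7511/75 ≠ 0; add h_5 = 7511/75y - 7511/75 to the basis.

The other S-polynomials (S(f_2,f_3), S(f_1,h_4), S(f_2,h_4), S(f_3,h_4), S(f_1,h_5), S(f_2,h_5), S(f_3,h_5), S(h_4,h_5)) all reduce to 0 modulo the current basis, so we have a Gröbner basis.
Inter-reduce: drop elements whose leading term is divisible by another's, tail-reduce, and make monic.
Reduced Gröbner basis: {x, y - 1}.
Label its elements g_1 = x, g_2 = y - 1.

Reduce p = xy - 2x + 2y + 1 modulo G:
  leading term xy: subtract (y)·g_1 from xy - 2x + 2y + 1 → -2x + 2y + 1
  leading term x: subtract (-2)·g_1 from -2x + 2y + 1 → 2y + 1
  leading term y: subtract (2)·g_2 from 2y + 1 → 3
  leading term 1: no divisor's leading term divides it; move 3 to the remainder.
  normal form = 3.
The normal form is nonzero, so p ∉ I. Since p minus its normal form lies in I, I + (p) = I + (r) where r = 3; decide whether this ideal is the whole ring.
Here r = 3 is a nonzero constant, hence a unit: 1 ∈ I + (p), the Gröbner basis of I + (p) is {1}, and the enlarged system has no common solution — adjoining p is inconsistent.

Ideal membership is decidable via reduction modulo a Gröbner basis.

Adjoining xy - 2x + 2y + 1 makes the ideal the whole ring: the system is inconsistent.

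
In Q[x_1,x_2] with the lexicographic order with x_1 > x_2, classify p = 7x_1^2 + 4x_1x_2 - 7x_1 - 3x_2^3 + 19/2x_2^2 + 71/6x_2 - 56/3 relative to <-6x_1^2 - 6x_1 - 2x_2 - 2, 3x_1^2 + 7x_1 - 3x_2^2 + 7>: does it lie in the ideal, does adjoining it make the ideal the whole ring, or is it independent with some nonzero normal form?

7x_1^2 + 4x_1x_2 - 7x_1 - 3x_2^3 + 19/2x_2^2 + 71/6x_2 - 56/3 lies in I (it reduces to 0).

First compute the reduced Gröbner basis of I by Buchberger's algorithm.
f_1 = -6x_1^2 - 6x_1 - 2x_2 - 2, LT = x_1^2.
f_2 = 3x_1^2 + 7x_1 - 3x_2^2 + 7, LT = x_1^2.

S(f_1,f_2): lcm = x_1^2. S = -4/3x_1 + x_2^2 + 1/3x_2 - 2.
  reduce S modulo (f_1, f_2):
  remainder -4/3x_1 + x_2^2 + 1/3x_2 - 2 ≠ 0; add h_3 = -4/3x_1 + x_2^2 + 1/3x_2 - 2 to the basis.

S(f_1,h_3): lcm = x_1^2. S = 3/4x_1x_2^2 + 1/4x_1x_2 - 1/2x_1 + 1/3x_2 + 1/3.
  reduce S modulo (f_1, f_2, h_3):
  remainder 9/16x_2^4 + 3/8x_2^3 - 23/16x_2^2 - 1/6x_2 + 13/12 ≠ 0; add h_4 = 9/16x_2^4 + 3/8x_2^3 - 23/16x_2^2 - 1/6x_2 + 13/12 to the basis.

The other S-polynomials (S(f_2,h_3), S(f_1,h_4), S(f_2,h_4), S(h_3,h_4)) all reduce to 0 modulo the current basis, so we have a Gröbner basis.
Inter-reduce: drop elements whose leading term is divisible by another's, tail-reduce, and make monic.
Reduced Gröbner basis: {x_1 - 3/4x_2^2 - 1/4x_2 + 3/2, x_2^4 + 2/3x_2^3 - 23/9x_2^2 - 8/27x_2 + 52/27}.
Label its elements g_1 = x_1 - 3/4x_2^2 - 1/4x_2 + 3/2, g_2 = x_2^4 + 2/3x_2^3 - 23/9x_2^2 - 8/27x_2 + 52/27.

Reduce p = 7x_1^2 + 4x_1x_2 - 7x_1 - 3x_2^3 + 19/2x_2^2 + 71/6x_2 - 56/3 modulo G:
  leading term x_1^2: subtract (7x_1)·g_1 from 7x_1^2 + 4x_1x_2 - 7x_1 - 3x_2^3 + 19/2x_2^2 + 71/6x_2 - 56/3 → 21/4x_1x_2^2 + 23/4x_1x_2 - 35/2x_1 - 3x_2^3 + 19/2x_2^2 + 71/6x_2 - 56/3
  leading term x_1x_2^2: subtract (21/4x_2^2)·g_1 from 21/4x_1x_2^2 + 23/4x_1x_2 - 35/2x_1 - 3x_2^3 + 19/2x_2^2 + 71/6x_2 - 56/3 → 23/4x_1x_2 - 35/2x_1 + 63/16x_2^4 - 27/16x_2^3 + 13/8x_2^2 + 71/6x_2 - 56/3
  leading term x_1x_2: subtract (23/4x_2)·g_1 from 23/4x_1x_2 - 35/2x_1 + 63/16x_2^4 - 27/16x_2^3 + 13/8x_2^2 + 71/6x_2 - 56/3 → -35/2x_1 + 63/16x_2^4 + 21/8x_2^3 + 49/16x_2^2 + 77/24x_2 - 56/3
  leading term x_1: subtract (-35/2)·g_1 from -35/2x_1 + 63/16x_2^4 + 21/8x_2^3 + 49/16x_2^2 + 77/24x_2 - 56/3 → 63/16x_2^4 + 21/8x_2^3 - 161/16x_2^2 - 7/6x_2 + 91/12
  leading term x_2^4: subtract (63/16)·g_2 from 63/16x_2^4 + 21/8x_2^3 - 161/16x_2^2 - 7/6x_2 + 91/12 → 0
  normal form = 0.
Since the normal form is 0, p ∈ I.

The remainder on division by a Gröbner basis is unique — it is the normal form.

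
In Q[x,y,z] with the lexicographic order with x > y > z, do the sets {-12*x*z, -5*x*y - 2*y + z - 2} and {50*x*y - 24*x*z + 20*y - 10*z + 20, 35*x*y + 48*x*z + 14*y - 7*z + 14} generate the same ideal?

Yes, the ideals are equal.

For a fixed monomial order, each ideal has a unique reduced Gröbner basis; comparing bases decides equality.
Buchberger on the first generating set:
f_1 = -12*x*z, LT = x*z.
f_2 = -5*x*y - 2*y + z - 2, LT = x*y.

S(f_1,f_2): lcm = x*y*z. S = -2/5*y*z + 1/5*z**2 - 2/5*z.
  leading term y*z: no divisor's leading term divides it; move -2/5*y*z to the remainder.
  leading term z**2: no divisor's leading term divides it; move 1/5*z**2 to the remainder.
  leading term z: no divisor's leading term divides it; move -2/5*z to the remainder.
  remainder -2/5*y*z + 1/5*z**2 - 2/5*z ≠ 0; add g_3 = -2/5*y*z + 1/5*z**2 - 2/5*z to the basis.

The other S-polynomials (S(f_1,g_3), S(f_2,g_3)) all reduce to 0 modulo the current basis, so we have a Gröbner basis.
Inter-reduce: drop elements whose leading term is divisible by another's, tail-reduce, and make monic.
Reduced Gröbner basis: {x*y + 2/5*y - 1/5*z + 2/5, x*z, y*z - 1/2*z**2 + z}.

Buchberger on the second generating set:
h_1 = 50*x*y - 24*x*z + 20*y - 10*z + 20, LT = x*y.
h_2 = 35*x*y + 48*x*z + 14*y - 7*z + 14, LT = x*y.

S(h_1,h_2): lcm = x*y. S = -324/175*x*z.
  leading term x*z: no divisor's leading term divides it; move -324/175*x*z to the remainder.
  remainder -324/175*x*z ≠ 0; add k_3 = -324/175*x*z to the basis.

S(h_1,k_3): lcm = x*y*z. S = -12/25*x*z**2 + 2/5*y*z - 1/5*z**2 + 2/5*z.
  leading term x*z**2: subtract (7/27*z)·k_3 from -12/25*x*z**2 + 2/5*y*z - 1/5*z**2 + 2/5*z → 2/5*y*z - 1/5*z**2 + 2/5*z
  leading term y*z: no divisor's leading term divides it; move 2/5*y*z to the remainder.
  leading term z**2: no divisor's leading term divides it; move -1/5*z**2 to the remainder.
  leading term z: no divisor's leading term divides it; move 2/5*z to the remainder.
  remainder 2/5*y*z - 1/5*z**2 + 2/5*z ≠ 0; add k_4 = 2/5*y*z - 1/5*z**2 + 2/5*z to the basis.

The other S-polynomials (S(h_2,k_3), S(h_1,k_4), S(h_2,k_4), S(k_3,k_4)) all reduce to 0 modulo the current basis, so we have a Gröbner basis.
Inter-reduce: drop elements whose leading term is divisible by another's, tail-reduce, and make monic.
Reduced Gröbner basis: {x*y + 2/5*y - 1/5*z + 2/5, x*z, y*z - 1/2*z**2 + z}.

The two bases agree; hence the ideals are identical.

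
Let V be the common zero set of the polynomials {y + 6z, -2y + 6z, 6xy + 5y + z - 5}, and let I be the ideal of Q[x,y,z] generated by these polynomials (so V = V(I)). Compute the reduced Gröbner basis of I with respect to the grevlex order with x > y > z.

Buchberger's algorithm terminates because the ascending chain of leading-term ideals stabilizes.

f_1 = y + 6z, LT = y.
f_2 = -2y + 6z, LT = y.
f_3 = 6xy + 5y + z - 5, LT = xy.

S(f_1,f_2): lcm = y. S = 9z.
  reduce S modulo (f_1, f_2, f_3):
  remainder 9z ≠ 0; add g_4 = 9z to the basis.

S(f_1,f_3): lcm = xy. S = 6xz - \tfrac{5}{6}y - \tfrac{1}{6}z + \tfrac{5}{6}.
  reduce S modulo (f_1, f_2, f_3, g_4):
  remainder \tfrac{5}{6} ≠ 0; add g_5 = \tfrac{5}{6} to the basis.

The other S-polynomials (S(f_2,f_3), S(f_1,g_4), S(f_2,g_4), S(f_3,g_4), S(f_1,g_5), S(f_2,g_5), S(f_3,g_5), S(g_4,g_5)) all reduce to 0 modulo the current basis, so we have a Gröbner basis.
Inter-reduce: drop elements whose leading term is divisible by another's, tail-reduce, and make monic.

G = {1}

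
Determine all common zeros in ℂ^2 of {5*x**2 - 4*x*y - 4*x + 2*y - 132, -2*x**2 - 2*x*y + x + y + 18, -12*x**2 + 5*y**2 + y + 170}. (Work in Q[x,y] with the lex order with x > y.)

{(-4, 2)}

Compute a lex Gröbner basis by Buchberger's algorithm.
f_1 = 5*x**2 - 4*x*y - 4*x + 2*y - 132, LT = x**2.
f_2 = -2*x**2 - 2*x*y + x + y + 18, LT = x**2.
f_3 = -12*x**2 + 5*y**2 + y + 170, LT = x**2.

S(f_1,f_2): lcm = x**2. S = -9/5*x*y - 3/10*x + 9/10*y - 87/5.
  leading term x*y: no divisor's leading term divides it; move -9/5*x*y to the remainder.
  leading term x: no divisor's leading term divides it; move -3/10*x to the remainder.
  leading term y: no divisor's leading term divides it; move 9/10*y to the remainder.
  leading term 1: no divisor's leading term divides it; move -87/5 to the remainder.
  remainder -9/5*x*y - 3/10*x + 9/10*y - 87/5 ≠ 0; add h_4 = -9/5*x*y - 3/10*x + 9/10*y - 87/5 to the basis.

S(f_1,f_3): lcm = x**2. S = -4/5*x*y - 4/5*x + 5/12*y**2 + 29/60*y - 367/30.
  leading term x*y: subtract (4/9)·h_4 from -4/5*x*y - 4/5*x + 5/12*y**2 + 29/60*y - 367/30 → -2/3*x + 5/12*y**2 + 1/12*y - 9/2
  leading term x: no divisor's leading term divides it; move -2/3*x to the remainder.
  leading term y**2: no divisor's leading term divides it; move 5/12*y**2 to the remainder.
  leading term y: no divisor's leading term divides it; move 1/12*y to the remainder.
  leading term 1: no divisor's leading term divides it; move -9/2 to the remainder.
  remainder -2/3*x + 5/12*y**2 + 1/12*y - 9/2 ≠ 0; add h_5 = -2/3*x + 5/12*y**2 + 1/12*y - 9/2 to the basis.

S(f_1,h_4): lcm = x**2*y. S = -1/6*x**2 - 4/5*x*y**2 - 3/10*x*y - 29/3*x + 2/5*y**2 - 132/5*y.
  leading term x**2: subtract (-1/30)·f_1 from -1/6*x**2 - 4/5*x*y**2 - 3/10*x*y - 29/3*x + 2/5*y**2 - 132/5*y → -4/5*x*y**2 - 13/30*x*y - 49/5*x + 2/5*y**2 - 79/3*y - 22/5
  leading term x*y**2: subtract (4/9*y)·h_4 from -4/5*x*y**2 - 13/30*x*y - 49/5*x + 2/5*y**2 - 79/3*y - 22/5 → -3/10*x*y - 49/5*x - 93/5*y - 22/5
  leading term x*y: subtract (1/6)·h_4 from -3/10*x*y - 49/5*x - 93/5*y - 22/5 → -39/4*x - 75/4*y - 3/2
  leading term x: subtract (117/8)·h_5 from -39/4*x - 75/4*y - 3/2 → -195/32*y**2 - 639/32*y + 1029/16
  leading term y**2: no divisor's leading term divides it; move -195/32*y**2 to the remainder.
  leading term y: no divisor's leading term divides it; move -639/32*y to the remainder.
  leading term 1: no divisor's leading term divides it; move 1029/16 to the remainder.
  remainder -195/32*y**2 - 639/32*y + 1029/16 ≠ 0; add h_6 = -195/32*y**2 - 639/32*y + 1029/16 to the basis.

S(f_3,h_4): lcm = x**2*y. S = -1/6*x**2 + 1/2*x*y - 29/3*x - 5/12*y**3 - 1/12*y**2 - 85/6*y.
  leading term x**2: subtract (-1/30)·f_1 from -1/6*x**2 + 1/2*x*y - 29/3*x - 5/12*y**3 - 1/12*y**2 - 85/6*y → 11/30*x*y - 49/5*x - 5/12*y**3 - 1/12*y**2 - 141/10*y - 22/5
  leading term x*y: subtract (-11/54)·h_4 from 11/30*x*y - 49/5*x - 5/12*y**3 - 1/12*y**2 - 141/10*y - 22/5 → -355/36*x - 5/12*y**3 - 1/12*y**2 - 167/12*y - 143/18
  leading term x: subtract (355/24)·h_5 from -355/36*x - 5/12*y**3 - 1/12*y**2 - 167/12*y - 143/18 → -5/12*y**3 - 1799/288*y**2 - 4363/288*y + 8441/144
  leading term y**3: subtract (8/117*y)·h_6 from -5/12*y**3 - 1799/288*y**2 - 4363/288*y + 8441/144 → -18275/3744*y**2 - 73183/3744*y + 8441/144
  leading term y**2: subtract (3655/4563)·h_6 from -18275/3744*y**2 - 73183/3744*y + 8441/144 → -5402/1521*y + 10804/1521
  leading term y: no divisor's leading term divides it; move -5402/1521*y to the remainder.
  leading term 1: no divisor's leading term divides it; move 10804/1521 to the remainder.
  remainder -5402/1521*y + 10804/1521 ≠ 0; add h_7 = -5402/1521*y + 10804/1521 to the basis.

The other S-polynomials (S(f_2,f_3), S(f_2,h_4), S(f_1,h_5), S(f_2,h_5), S(f_3,h_5), S(h_4,h_5), S(f_1,h_6), S(f_2,h_6), S(f_3,h_6), S(h_4,h_6), S(h_5,h_6), S(f_1,h_7), S(f_2,h_7), S(f_3,h_7), S(h_4,h_7), S(h_5,h_7), S(h_6,h_7)) all reduce to 0 modulo the current basis, so we have a Gröbner basis.
Inter-reduce: drop elements whose leading term is divisible by another's, tail-reduce, and make monic.
Reduced Gröbner basis: {x + 4, y - 2}.

Since the basis is lex-ordered, y - 2 is univariate in y. Its roots are {2}. Back-substituting each root into the other basis elements fixes the other coordinates.
  y = 2: the earlier basis element becomes x + 4 = 0, giving x = -4 — point (-4, 2).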